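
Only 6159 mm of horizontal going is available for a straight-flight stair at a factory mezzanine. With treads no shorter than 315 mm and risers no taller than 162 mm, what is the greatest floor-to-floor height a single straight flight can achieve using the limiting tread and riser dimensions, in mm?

Treads that fit: ⌊6159 / 315⌋ = 19.
Risers = treads + 1 = 20.
Maximum height = 20 × 162 = 3240 mm.

3240 mm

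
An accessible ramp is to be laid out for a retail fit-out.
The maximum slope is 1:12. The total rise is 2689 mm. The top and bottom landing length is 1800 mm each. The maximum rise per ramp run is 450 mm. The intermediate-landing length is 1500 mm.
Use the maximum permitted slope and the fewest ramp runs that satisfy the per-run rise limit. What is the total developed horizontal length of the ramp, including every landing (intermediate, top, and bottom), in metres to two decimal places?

At most 450 each: 2689/450 = 5.98, giving 6 ramp runs. That means 5 intermediate landings.
Ramp run (horizontal) at 1:12: 2689 × 12 = 32268 mm.
5 intermediate landings contribute 5 × 1500 = 7500 mm.
Top and bottom landings: 2 × 1800 = 3600 mm.
Total = 32268 + 7500 + 3600 = 43368 mm.
= 43.37 m.

43.37 m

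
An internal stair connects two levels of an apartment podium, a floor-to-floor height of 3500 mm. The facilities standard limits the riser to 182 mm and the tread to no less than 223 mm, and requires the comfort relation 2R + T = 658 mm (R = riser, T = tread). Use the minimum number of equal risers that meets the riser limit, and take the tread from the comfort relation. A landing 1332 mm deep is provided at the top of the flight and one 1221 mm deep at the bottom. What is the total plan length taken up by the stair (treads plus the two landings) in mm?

8405 mm

3500 / 182 = 19.23, so 20 risers are needed.
R = 3500 ÷ 20 = 175 mm.
From 2R + T = 658: T = 658 − 350 = 308 mm.
20 risers give 19 treads; going = 19 × 308 = 5852 mm.
Add landings: 5852 + 1332 + 1221 = 8405 mm.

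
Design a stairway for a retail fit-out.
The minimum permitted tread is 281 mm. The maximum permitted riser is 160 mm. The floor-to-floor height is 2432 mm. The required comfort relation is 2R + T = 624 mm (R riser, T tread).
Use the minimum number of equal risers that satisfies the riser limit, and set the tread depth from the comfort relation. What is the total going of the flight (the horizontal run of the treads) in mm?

At most 160 each: 2432/160 = 15.20, giving 16 risers.
Each riser is 2432/16 = 152 mm (≤ 160 mm).
From 2R + T = 624: T = 624 − 304 = 320 mm.
16 risers give 15 treads; going = 15 × 320 = 4800 mm.

4800 mm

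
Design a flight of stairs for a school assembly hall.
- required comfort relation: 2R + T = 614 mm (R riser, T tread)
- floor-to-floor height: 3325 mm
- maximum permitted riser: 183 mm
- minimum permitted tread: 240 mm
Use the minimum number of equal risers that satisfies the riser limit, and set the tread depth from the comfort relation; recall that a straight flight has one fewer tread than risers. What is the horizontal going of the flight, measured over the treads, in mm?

3325 / 183 = 18.17, so 19 risers are needed.
Riser R = 3325 / 19 = 175 mm, within the 183 mm limit.
From 2R + T = 614: T = 614 − 350 = 264 mm.
Treads = 19 − 1 = 18; going = 18 × 264 = 4752 mm.

4752 mm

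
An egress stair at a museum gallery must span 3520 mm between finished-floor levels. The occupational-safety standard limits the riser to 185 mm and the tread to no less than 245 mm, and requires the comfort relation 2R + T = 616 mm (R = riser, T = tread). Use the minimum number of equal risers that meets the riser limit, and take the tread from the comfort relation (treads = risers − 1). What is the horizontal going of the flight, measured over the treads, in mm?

5016 mm

At most 185 each: 3520/185 = 19.03, giving 20 risers.
Riser R = 3520 / 20 = 176 mm, within the 185 mm limit.
T = 616 − 2·176 = 264 mm, which satisfies the 245 mm minimum.
20 risers give 19 treads; going = 19 × 264 = 5016 mm.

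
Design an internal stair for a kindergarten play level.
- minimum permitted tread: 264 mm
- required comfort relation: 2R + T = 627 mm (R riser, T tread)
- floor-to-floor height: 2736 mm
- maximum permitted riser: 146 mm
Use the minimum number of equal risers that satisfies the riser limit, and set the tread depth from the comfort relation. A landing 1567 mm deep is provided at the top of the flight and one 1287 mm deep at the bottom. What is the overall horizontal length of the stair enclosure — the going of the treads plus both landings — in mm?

8956 mm

2736 / 146 = 18.740 → round up to 19 risers.
R = 2736 ÷ 19 = 144 mm.
T = 627 − 2·144 = 339 mm, which satisfies the 264 mm minimum.
Going = (19 − 1) × 339 = 6102 mm.
Add landings: 6102 + 1567 + 1287 = 8956 mm.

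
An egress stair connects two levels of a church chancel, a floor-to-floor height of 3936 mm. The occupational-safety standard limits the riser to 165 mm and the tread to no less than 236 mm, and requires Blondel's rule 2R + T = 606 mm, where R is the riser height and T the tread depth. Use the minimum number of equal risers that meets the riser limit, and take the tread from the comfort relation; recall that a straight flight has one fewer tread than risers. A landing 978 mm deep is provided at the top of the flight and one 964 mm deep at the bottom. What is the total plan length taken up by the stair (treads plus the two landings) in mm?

8336 mm

3936 / 165 = 23.85, so 24 risers are needed.
R = 3936 ÷ 24 = 164 mm.
From 2R + T = 606: T = 606 − 328 = 278 mm.
Going = (24 − 1) × 278 = 6394 mm.
Enclosure = 6394 + 978 + 964 = 8336 mm.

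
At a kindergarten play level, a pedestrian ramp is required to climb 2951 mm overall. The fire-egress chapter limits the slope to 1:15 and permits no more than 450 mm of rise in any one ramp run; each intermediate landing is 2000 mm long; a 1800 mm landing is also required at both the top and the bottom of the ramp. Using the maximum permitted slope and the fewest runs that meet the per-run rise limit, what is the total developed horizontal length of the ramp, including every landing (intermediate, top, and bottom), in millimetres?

59865 mm

⌈2951/450⌉ = 7 ramp runs. That means 6 intermediate landings.
Ramp run (horizontal) at 1:15: 2951 × 15 = 44265 mm.
Intermediate landings: 6 × 2000 = 12000 mm.
Top and bottom landings: 2 × 1800 = 3600 mm.
Total = 44265 + 12000 + 3600 = 59865 mm.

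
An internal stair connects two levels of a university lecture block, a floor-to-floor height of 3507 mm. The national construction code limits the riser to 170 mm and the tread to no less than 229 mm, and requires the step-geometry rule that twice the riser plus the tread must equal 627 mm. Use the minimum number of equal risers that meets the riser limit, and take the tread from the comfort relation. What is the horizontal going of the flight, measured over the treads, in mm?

⌈3507/170⌉ = 21 risers.
Riser R = 3507 / 21 = 167 mm, within the 170 mm limit.
From 2R + T = 627: T = 627 − 334 = 293 mm.
Going = (21 − 1) × 293 = 5860 mm.

5860 mm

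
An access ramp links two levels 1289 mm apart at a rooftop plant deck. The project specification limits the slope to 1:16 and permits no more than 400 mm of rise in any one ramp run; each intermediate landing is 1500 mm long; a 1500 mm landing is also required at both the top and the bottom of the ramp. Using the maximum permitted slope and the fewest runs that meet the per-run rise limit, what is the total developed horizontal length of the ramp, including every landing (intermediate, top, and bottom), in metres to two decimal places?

28.12 m

⌈1289/400⌉ = 4 ramp runs. That means 3 intermediate landings.
Ramp run (horizontal) at 1:16: 1289 × 16 = 20624 mm.
Intermediate landings: 3 × 1500 = 4500 mm.
Top and bottom landings: 2 × 1500 = 3000 mm.
Total = 20624 + 4500 + 3000 = 28124 mm.
= 28.12 m.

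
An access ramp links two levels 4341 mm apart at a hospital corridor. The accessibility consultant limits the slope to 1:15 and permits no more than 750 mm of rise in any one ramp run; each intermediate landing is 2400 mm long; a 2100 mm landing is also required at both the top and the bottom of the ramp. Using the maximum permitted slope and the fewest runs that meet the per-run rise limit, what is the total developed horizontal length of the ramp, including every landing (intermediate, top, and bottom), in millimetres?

4341 / 750 = 5.788 → round up to 6 ramp runs. That means 5 intermediate landings.
Horizontal run for 4341 mm of rise at 1:15 is 4341 × 15 = 65115 mm.
Intermediate landings: 5 × 2400 = 12000 mm.
Top and bottom landings: 2 × 2100 = 4200 mm.
Total = 65115 + 12000 + 4200 = 81315 mm.

81315 mm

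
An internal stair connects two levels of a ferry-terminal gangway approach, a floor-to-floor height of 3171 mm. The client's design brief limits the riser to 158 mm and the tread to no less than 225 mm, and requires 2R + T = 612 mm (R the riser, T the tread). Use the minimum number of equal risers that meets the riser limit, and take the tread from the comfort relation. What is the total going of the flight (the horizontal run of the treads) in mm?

At most 158 each: 3171/158 = 20.07, giving 21 risers.
R = 3171 ÷ 21 = 151 mm.
From 2R + T = 612: T = 612 − 302 = 310 mm.
21 risers give 20 treads; going = 20 × 310 = 6200 mm.

6200 mm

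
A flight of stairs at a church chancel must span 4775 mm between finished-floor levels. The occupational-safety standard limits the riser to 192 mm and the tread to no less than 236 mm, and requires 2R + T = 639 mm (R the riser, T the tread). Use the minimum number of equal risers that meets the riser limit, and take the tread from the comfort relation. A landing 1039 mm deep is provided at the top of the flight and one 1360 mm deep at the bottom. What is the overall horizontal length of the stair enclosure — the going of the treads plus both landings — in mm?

4775 / 192 = 24.870 → round up to 25 risers.
Riser R = 4775 / 25 = 191 mm, within the 192 mm limit.
T = 639 − 2·191 = 257 mm, which satisfies the 236 mm minimum.
Going = (25 − 1) × 257 = 6168 mm.
Enclosure = 6168 + 1039 + 1360 = 8567 mm.

8567 mm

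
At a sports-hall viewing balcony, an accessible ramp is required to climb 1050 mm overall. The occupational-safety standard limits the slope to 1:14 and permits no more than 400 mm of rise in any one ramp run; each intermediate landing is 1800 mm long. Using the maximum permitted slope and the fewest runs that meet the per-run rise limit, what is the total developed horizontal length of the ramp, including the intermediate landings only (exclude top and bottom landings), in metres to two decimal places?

18.30 m

1050 / 400 = 2.625 → round up to 3 ramp runs. That means 2 intermediate landings.
Horizontal run for 1050 mm of rise at 1:14 is 1050 × 14 = 14700 mm.
2 intermediate landings contribute 2 × 1800 = 3600 mm.
Developed length = 14700 + 3600 = 18300 mm.
= 18.30 m.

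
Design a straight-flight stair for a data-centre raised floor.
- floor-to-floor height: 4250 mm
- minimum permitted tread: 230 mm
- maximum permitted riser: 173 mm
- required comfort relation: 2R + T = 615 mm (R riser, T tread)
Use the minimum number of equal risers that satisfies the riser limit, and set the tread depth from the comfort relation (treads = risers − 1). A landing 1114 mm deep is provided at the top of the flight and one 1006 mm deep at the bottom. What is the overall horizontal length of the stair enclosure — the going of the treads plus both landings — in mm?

8720 mm

4250 / 173 = 24.57, so 25 risers are needed.
R = 4250 ÷ 25 = 170 mm.
T = 615 − 2·170 = 275 mm, which satisfies the 230 mm minimum.
25 risers give 24 treads; going = 24 × 275 = 6600 mm.
Add landings: 6600 + 1114 + 1006 = 8720 mm.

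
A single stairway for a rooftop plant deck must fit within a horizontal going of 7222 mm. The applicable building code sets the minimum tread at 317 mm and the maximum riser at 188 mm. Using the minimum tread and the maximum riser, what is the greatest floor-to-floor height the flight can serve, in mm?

4324 mm

Treads that fit: ⌊7222 / 317⌋ = 22.
Risers = treads + 1 = 23.
Maximum height = 23 × 188 = 4324 mm.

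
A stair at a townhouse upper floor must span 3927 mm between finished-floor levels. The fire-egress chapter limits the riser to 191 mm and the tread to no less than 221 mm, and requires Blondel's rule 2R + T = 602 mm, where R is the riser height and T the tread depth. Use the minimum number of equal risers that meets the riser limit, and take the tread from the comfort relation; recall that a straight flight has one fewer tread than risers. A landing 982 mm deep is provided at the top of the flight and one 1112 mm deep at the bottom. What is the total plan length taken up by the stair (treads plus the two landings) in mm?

3927 / 191 = 20.56, so 21 risers are needed.
Riser R = 3927 / 21 = 187 mm, within the 191 mm limit.
Tread T = 602 − 2 × 187 = 228 mm (≥ 221 mm).
Treads = 21 − 1 = 20; going = 20 × 228 = 4560 mm.
Add landings: 4560 + 982 + 1112 = 6654 mm.

6654 mm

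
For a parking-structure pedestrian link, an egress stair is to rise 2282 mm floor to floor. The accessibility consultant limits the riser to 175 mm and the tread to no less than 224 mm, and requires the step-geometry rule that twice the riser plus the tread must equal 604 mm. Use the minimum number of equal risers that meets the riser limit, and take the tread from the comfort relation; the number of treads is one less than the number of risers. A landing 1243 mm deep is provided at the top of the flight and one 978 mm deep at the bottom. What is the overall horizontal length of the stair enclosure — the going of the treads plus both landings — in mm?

5835 mm

⌈2282/175⌉ = 14 risers.
Each riser is 2282/14 = 163 mm (≤ 175 mm).
Tread T = 604 − 2 × 163 = 278 mm (≥ 224 mm).
14 risers give 13 treads; going = 13 × 278 = 3614 mm.
Add landings: 3614 + 1243 + 978 = 5835 mm.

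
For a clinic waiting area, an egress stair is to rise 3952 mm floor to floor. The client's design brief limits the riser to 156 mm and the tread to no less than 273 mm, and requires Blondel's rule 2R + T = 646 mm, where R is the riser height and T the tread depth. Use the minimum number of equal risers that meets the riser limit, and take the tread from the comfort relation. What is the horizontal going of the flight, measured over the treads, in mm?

At most 156 each: 3952/156 = 25.33, giving 26 risers.
Each riser is 3952/26 = 152 mm (≤ 156 mm).
T = 646 − 2·152 = 342 mm, which satisfies the 273 mm minimum.
26 risers give 25 treads; going = 25 × 342 = 8550 mm.

8550 mm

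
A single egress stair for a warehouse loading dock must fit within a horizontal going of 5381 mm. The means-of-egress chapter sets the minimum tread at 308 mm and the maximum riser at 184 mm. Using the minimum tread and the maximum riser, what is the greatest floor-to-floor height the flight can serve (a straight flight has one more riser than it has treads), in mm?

5381 / 308 = 17.47, so 17 treads fit.
Risers = treads + 1 = 18.
Maximum height = 18 × 184 = 3312 mm.

3312 mm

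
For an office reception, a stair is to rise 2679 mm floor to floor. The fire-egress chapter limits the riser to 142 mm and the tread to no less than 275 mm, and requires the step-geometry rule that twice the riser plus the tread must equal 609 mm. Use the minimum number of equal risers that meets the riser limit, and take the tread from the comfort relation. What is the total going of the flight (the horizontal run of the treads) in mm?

At most 142 each: 2679/142 = 18.87, giving 19 risers.
R = 2679 ÷ 19 = 141 mm.
Tread T = 609 − 2 × 141 = 327 mm (≥ 275 mm).
Going = (19 − 1) × 327 = 5886 mm.

5886 mm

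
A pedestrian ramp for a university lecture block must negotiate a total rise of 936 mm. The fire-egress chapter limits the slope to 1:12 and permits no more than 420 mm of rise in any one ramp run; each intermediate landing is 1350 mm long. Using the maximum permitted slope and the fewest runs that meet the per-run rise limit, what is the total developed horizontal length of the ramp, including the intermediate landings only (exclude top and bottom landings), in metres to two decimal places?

13.93 m

⌈936/420⌉ = 3 ramp runs. That means 2 intermediate landings.
Ramp run (horizontal) at 1:12: 936 × 12 = 11232 mm.
Intermediate landings: 2 × 1350 = 2700 mm.
Total developed length = 11232 + 2700 = 13932 mm.
= 13.93 m.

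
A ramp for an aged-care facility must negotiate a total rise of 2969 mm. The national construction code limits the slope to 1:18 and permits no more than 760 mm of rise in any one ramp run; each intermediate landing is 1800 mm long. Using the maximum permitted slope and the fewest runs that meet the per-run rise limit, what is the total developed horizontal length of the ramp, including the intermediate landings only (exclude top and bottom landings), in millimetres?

58842 mm

2969 / 760 = 3.91, so 4 ramp runs are needed. That means 3 intermediate landings.
Ramp run (horizontal) at 1:18: 2969 × 18 = 53442 mm.
3 intermediate landings contribute 3 × 1800 = 5400 mm.
Developed length = 53442 + 5400 = 58842 mm.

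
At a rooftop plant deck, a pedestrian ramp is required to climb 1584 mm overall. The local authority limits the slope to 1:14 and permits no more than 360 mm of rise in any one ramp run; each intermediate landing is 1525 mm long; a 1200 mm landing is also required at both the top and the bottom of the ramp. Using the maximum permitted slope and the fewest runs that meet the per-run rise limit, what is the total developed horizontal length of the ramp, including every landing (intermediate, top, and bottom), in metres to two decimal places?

30.68 m

⌈1584/360⌉ = 5 ramp runs. That means 4 intermediate landings.
Horizontal run for 1584 mm of rise at 1:14 is 1584 × 14 = 22176 mm.
Intermediate landings: 4 × 1525 = 6100 mm.
Top and bottom landings: 2 × 1200 = 2400 mm.
Total = 22176 + 6100 + 2400 = 30676 mm.
= 30.68 m.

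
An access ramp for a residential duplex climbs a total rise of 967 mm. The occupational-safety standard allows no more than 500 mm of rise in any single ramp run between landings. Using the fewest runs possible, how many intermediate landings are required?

1 intermediate landings

967 / 500 = 1.934 → round up to 2 ramp runs.
2 runs are separated by 1 intermediate landings.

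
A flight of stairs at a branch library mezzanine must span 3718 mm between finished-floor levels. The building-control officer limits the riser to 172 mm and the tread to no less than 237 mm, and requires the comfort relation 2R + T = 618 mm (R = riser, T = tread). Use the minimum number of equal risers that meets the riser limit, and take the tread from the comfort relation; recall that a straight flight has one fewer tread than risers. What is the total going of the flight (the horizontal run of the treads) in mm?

3718 / 172 = 21.616 → round up to 22 risers.
Riser R = 3718 / 22 = 169 mm, within the 172 mm limit.
T = 618 − 2·169 = 280 mm, which satisfies the 237 mm minimum.
22 risers give 21 treads; going = 21 × 280 = 5880 mm.

5880 mm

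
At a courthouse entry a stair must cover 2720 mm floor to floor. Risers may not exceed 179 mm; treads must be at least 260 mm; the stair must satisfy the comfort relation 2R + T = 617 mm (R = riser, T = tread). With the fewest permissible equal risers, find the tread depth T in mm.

277 mm

2720 / 179 = 15.196 → round up to 16 risers.
Riser R = 2720 / 16 = 170 mm, within the 179 mm limit.
T = 617 − 2·170 = 277 mm, which satisfies the 260 mm minimum.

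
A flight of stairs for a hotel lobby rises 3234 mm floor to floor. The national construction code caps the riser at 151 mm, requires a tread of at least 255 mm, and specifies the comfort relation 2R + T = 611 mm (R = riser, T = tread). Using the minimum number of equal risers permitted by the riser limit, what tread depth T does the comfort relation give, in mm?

317 mm

At most 151 each: 3234/151 = 21.42, giving 22 risers.
Riser R = 3234 / 22 = 147 mm, within the 151 mm limit.
T = 611 − 2·147 = 317 mm, which satisfies the 255 mm minimum.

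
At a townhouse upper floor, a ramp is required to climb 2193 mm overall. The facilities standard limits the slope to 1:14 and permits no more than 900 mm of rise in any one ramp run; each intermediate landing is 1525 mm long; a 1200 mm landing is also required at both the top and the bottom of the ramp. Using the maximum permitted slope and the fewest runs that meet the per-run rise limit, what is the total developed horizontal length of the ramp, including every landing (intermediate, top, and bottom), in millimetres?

⌈2193/900⌉ = 3 ramp runs. That means 2 intermediate landings.
Horizontal run for 2193 mm of rise at 1:14 is 2193 × 14 = 30702 mm.
2 intermediate landings contribute 2 × 1525 = 3050 mm.
Top and bottom landings: 2 × 1200 = 2400 mm.
Total = 30702 + 3050 + 2400 = 36152 mm.

36152 mm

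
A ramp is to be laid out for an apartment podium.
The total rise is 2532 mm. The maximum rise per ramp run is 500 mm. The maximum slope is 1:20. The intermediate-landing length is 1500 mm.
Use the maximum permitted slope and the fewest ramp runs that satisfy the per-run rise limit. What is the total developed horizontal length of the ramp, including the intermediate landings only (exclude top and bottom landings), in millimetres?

58140 mm

⌈2532/500⌉ = 6 ramp runs. That means 5 intermediate landings.
Ramp run (horizontal) at 1:20: 2532 × 20 = 50640 mm.
5 intermediate landings contribute 5 × 1500 = 7500 mm.
Total developed length = 50640 + 7500 = 58140 mm.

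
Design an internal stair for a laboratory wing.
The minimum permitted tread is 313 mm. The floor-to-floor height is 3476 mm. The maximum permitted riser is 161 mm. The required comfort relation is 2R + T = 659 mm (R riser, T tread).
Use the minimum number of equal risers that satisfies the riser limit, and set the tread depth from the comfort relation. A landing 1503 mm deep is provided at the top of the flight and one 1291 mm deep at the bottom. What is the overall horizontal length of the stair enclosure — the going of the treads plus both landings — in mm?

9997 mm

3476 / 161 = 21.590 → round up to 22 risers.
Riser R = 3476 / 22 = 158 mm, within the 161 mm limit.
Tread T = 659 − 2 × 158 = 343 mm (≥ 313 mm).
Treads = 22 − 1 = 21; going = 21 × 343 = 7203 mm.
Enclosure = 7203 + 1503 + 1291 = 9997 mm.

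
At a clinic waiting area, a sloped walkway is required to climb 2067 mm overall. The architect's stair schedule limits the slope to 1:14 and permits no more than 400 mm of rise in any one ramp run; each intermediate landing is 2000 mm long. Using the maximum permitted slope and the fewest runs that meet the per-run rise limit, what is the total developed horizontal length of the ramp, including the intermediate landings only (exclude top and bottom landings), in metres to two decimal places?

38.94 m

At most 400 each: 2067/400 = 5.17, giving 6 ramp runs. That means 5 intermediate landings.
Ramp run (horizontal) at 1:14: 2067 × 14 = 28938 mm.
5 intermediate landings contribute 5 × 2000 = 10000 mm.
Total developed length = 28938 + 10000 = 38938 mm.
= 38.94 m.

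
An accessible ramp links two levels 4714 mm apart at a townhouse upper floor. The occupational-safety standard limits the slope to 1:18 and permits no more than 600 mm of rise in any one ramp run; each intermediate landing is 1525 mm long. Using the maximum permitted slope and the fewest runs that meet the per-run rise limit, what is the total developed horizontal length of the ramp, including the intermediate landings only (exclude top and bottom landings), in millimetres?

95527 mm

⌈4714/600⌉ = 8 ramp runs. That means 7 intermediate landings.
Horizontal run for 4714 mm of rise at 1:18 is 4714 × 18 = 84852 mm.
Intermediate landings: 7 × 1525 = 10675 mm.
Total developed length = 84852 + 10675 = 95527 mm.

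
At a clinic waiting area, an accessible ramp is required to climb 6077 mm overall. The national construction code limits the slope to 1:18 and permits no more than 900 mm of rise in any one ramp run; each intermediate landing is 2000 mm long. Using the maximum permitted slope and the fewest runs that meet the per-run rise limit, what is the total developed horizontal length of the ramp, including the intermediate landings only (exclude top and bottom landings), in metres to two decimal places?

6077 / 900 = 6.75, so 7 ramp runs are needed. That means 6 intermediate landings.
Horizontal run for 6077 mm of rise at 1:18 is 6077 × 18 = 109386 mm.
Intermediate landings: 6 × 2000 = 12000 mm.
Total developed length = 109386 + 12000 = 121386 mm.
= 121.39 m.

121.39 m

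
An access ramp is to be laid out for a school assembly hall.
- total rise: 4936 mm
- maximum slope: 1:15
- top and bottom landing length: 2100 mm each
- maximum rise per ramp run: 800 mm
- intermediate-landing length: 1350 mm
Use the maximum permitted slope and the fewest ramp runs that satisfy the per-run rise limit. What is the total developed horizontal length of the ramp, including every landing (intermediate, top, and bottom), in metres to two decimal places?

86.34 m

4936 / 800 = 6.17, so 7 ramp runs are needed. That means 6 intermediate landings.
Ramp run (horizontal) at 1:15: 4936 × 15 = 74040 mm.
Intermediate landings: 6 × 1350 = 8100 mm.
Top and bottom landings: 2 × 2100 = 4200 mm.
Total = 74040 + 8100 + 4200 = 86340 mm.
= 86.34 m.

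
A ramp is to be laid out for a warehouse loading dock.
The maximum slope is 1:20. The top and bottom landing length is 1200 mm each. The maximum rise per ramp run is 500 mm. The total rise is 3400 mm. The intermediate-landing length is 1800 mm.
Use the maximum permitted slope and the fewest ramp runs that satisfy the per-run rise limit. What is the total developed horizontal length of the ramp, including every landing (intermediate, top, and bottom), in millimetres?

81200 mm

⌈3400/500⌉ = 7 ramp runs. That means 6 intermediate landings.
Horizontal run for 3400 mm of rise at 1:20 is 3400 × 20 = 68000 mm.
Intermediate landings: 6 × 1800 = 10800 mm.
Top and bottom landings: 2 × 1200 = 2400 mm.
Total = 68000 + 10800 + 2400 = 81200 mm.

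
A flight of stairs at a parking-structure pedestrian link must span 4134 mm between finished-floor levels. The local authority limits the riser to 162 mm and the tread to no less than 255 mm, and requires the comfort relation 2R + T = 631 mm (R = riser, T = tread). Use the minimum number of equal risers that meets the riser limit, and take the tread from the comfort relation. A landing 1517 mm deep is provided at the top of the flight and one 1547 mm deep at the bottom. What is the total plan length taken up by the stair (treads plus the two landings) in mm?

10889 mm

4134 / 162 = 25.519 → round up to 26 risers.
R = 4134 ÷ 26 = 159 mm.
Tread T = 631 − 2 × 159 = 313 mm (≥ 255 mm).
26 risers give 25 treads; going = 25 × 313 = 7825 mm.
Add landings: 7825 + 1517 + 1547 = 10889 mm.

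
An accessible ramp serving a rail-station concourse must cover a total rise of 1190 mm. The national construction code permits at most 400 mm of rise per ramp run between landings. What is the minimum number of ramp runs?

3 runs

⌈1190/400⌉ = 3 ramp runs.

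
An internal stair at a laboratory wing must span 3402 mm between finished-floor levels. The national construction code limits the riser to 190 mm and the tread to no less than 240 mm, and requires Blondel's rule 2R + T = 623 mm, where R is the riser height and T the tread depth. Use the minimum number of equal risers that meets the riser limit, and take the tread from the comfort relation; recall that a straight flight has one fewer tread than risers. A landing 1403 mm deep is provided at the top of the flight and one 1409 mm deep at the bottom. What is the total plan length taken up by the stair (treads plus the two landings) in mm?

6977 mm

3402 / 190 = 17.91, so 18 risers are needed.
Each riser is 3402/18 = 189 mm (≤ 190 mm).
T = 623 − 2·189 = 245 mm, which satisfies the 240 mm minimum.
18 risers give 17 treads; going = 17 × 245 = 4165 mm.
Enclosure = 4165 + 1403 + 1409 = 6977 mm.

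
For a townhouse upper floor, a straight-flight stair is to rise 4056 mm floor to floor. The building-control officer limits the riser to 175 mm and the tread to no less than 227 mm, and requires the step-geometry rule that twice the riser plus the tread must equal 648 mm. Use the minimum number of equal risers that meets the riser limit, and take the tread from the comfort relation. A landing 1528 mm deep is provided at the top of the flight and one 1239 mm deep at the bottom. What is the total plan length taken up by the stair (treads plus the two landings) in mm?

At most 175 each: 4056/175 = 23.18, giving 24 risers.
Each riser is 4056/24 = 169 mm (≤ 175 mm).
T = 648 − 2·169 = 310 mm, which satisfies the 227 mm minimum.
Treads = 24 − 1 = 23; going = 23 × 310 = 7130 mm.
Add landings: 7130 + 1528 + 1239 = 9897 mm.

9897 mm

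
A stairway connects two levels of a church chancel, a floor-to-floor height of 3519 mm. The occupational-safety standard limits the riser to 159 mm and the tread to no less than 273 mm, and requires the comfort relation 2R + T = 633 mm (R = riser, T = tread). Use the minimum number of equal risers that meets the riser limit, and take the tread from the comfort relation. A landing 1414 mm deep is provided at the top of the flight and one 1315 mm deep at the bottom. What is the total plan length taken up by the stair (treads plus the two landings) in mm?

⌈3519/159⌉ = 23 risers.
R = 3519 ÷ 23 = 153 mm.
Tread T = 633 − 2 × 153 = 327 mm (≥ 273 mm).
Treads = 23 − 1 = 22; going = 22 × 327 = 7194 mm.
Add landings: 7194 + 1414 + 1315 = 9923 mm.

9923 mm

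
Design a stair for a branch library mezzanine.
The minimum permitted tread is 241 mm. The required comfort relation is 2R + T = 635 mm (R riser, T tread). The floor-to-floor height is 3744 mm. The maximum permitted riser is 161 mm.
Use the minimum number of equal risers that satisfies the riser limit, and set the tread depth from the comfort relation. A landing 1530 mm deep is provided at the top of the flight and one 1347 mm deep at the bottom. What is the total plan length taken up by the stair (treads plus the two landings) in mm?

3744 / 161 = 23.25, so 24 risers are needed.
R = 3744 ÷ 24 = 156 mm.
T = 635 − 2·156 = 323 mm, which satisfies the 241 mm minimum.
Treads = 24 − 1 = 23; going = 23 × 323 = 7429 mm.
Enclosure = 7429 + 1530 + 1347 = 10306 mm.

10306 mm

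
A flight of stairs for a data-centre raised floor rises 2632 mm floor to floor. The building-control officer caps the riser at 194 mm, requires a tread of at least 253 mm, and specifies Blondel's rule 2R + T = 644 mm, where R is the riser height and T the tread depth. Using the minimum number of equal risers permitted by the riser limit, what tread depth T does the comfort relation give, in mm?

268 mm

At most 194 each: 2632/194 = 13.57, giving 14 risers.
Riser R = 2632 / 14 = 188 mm, within the 194 mm limit.
T = 644 − 2·188 = 268 mm, which satisfies the 253 mm minimum.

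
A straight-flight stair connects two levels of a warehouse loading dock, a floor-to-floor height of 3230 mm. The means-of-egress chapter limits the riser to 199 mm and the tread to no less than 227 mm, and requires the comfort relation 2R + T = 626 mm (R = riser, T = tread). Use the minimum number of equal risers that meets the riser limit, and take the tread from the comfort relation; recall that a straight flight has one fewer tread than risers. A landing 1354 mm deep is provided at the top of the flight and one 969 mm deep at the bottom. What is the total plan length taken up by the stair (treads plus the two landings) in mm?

6259 mm

3230 / 199 = 16.23, so 17 risers are needed.
R = 3230 ÷ 17 = 190 mm.
T = 626 − 2·190 = 246 mm, which satisfies the 227 mm minimum.
17 risers give 16 treads; going = 16 × 246 = 3936 mm.
Enclosure = 3936 + 1354 + 969 = 6259 mm.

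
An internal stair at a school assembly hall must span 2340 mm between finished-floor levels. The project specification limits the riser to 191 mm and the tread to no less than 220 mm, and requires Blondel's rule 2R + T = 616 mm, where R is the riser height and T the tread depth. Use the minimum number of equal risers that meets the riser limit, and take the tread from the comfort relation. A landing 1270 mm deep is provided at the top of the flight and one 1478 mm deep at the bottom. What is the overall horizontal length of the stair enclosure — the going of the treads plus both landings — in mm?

2340 / 191 = 12.25, so 13 risers are needed.
Each riser is 2340/13 = 180 mm (≤ 191 mm).
T = 616 − 2·180 = 256 mm, which satisfies the 220 mm minimum.
Treads = 13 − 1 = 12; going = 12 × 256 = 3072 mm.
Enclosure = 3072 + 1270 + 1478 = 5820 mm.

5820 mm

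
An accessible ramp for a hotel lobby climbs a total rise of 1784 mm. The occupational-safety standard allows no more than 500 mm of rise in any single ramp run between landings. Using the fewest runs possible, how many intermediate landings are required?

3 intermediate landings

1784 / 500 = 3.568 → round up to 4 ramp runs.
4 runs are separated by 3 intermediate landings.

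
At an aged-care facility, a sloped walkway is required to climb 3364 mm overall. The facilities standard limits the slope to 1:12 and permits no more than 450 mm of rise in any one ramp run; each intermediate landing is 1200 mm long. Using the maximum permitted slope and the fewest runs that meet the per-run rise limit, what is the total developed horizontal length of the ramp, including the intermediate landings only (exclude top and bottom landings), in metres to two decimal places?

3364 / 450 = 7.476 → round up to 8 ramp runs. That means 7 intermediate landings.
Ramp run (horizontal) at 1:12: 3364 × 12 = 40368 mm.
7 intermediate landings contribute 7 × 1200 = 8400 mm.
Developed length = 40368 + 8400 = 48768 mm.
= 48.77 m.

48.77 m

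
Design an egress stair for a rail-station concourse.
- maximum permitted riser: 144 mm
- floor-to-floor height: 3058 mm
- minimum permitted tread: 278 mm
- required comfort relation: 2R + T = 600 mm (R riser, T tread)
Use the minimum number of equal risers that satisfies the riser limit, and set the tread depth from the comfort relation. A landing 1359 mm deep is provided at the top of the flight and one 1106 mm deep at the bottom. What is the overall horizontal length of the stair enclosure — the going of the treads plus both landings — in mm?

⌈3058/144⌉ = 22 risers.
Riser R = 3058 / 22 = 139 mm, within the 144 mm limit.
T = 600 − 2·139 = 322 mm, which satisfies the 278 mm minimum.
Treads = 22 − 1 = 21; going = 21 × 322 = 6762 mm.
Add landings: 6762 + 1359 + 1106 = 9227 mm.

9227 mm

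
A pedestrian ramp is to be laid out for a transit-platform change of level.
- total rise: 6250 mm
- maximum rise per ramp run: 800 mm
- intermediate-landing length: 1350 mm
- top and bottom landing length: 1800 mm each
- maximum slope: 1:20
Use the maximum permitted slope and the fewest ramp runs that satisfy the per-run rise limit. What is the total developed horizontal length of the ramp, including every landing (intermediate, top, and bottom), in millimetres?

138050 mm

At most 800 each: 6250/800 = 7.81, giving 8 ramp runs. That means 7 intermediate landings.
Ramp run (horizontal) at 1:20: 6250 × 20 = 125000 mm.
Intermediate landings: 7 × 1350 = 9450 mm.
Top and bottom landings: 2 × 1800 = 3600 mm.
Total = 125000 + 9450 + 3600 = 138050 mm.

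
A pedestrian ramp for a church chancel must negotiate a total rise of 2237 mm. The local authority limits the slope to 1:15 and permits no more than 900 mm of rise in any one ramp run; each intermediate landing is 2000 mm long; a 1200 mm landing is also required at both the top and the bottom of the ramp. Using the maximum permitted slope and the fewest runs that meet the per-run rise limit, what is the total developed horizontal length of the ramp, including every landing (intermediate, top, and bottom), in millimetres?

⌈2237/900⌉ = 3 ramp runs. That means 2 intermediate landings.
Ramp run (horizontal) at 1:15: 2237 × 15 = 33555 mm.
Intermediate landings: 2 × 2000 = 4000 mm.
Top and bottom landings: 2 × 1200 = 2400 mm.
Total = 33555 + 4000 + 2400 = 39955 mm.

39955 mm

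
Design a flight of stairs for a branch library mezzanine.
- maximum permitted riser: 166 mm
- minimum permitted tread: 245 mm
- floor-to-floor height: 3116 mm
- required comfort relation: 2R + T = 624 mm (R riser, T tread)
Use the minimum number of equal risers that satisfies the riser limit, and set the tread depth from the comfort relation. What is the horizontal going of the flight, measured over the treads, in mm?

5328 mm

⌈3116/166⌉ = 19 risers.
Riser R = 3116 / 19 = 164 mm, within the 166 mm limit.
From 2R + T = 624: T = 624 − 328 = 296 mm.
19 risers give 18 treads; going = 18 × 296 = 5328 mm.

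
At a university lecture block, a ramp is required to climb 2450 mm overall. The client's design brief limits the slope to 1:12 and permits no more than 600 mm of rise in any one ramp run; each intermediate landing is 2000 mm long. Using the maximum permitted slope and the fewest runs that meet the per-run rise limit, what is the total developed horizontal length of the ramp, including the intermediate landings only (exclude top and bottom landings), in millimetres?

2450 / 600 = 4.08, so 5 ramp runs are needed. That means 4 intermediate landings.
Horizontal run for 2450 mm of rise at 1:12 is 2450 × 12 = 29400 mm.
Intermediate landings: 4 × 2000 = 8000 mm.
Total developed length = 29400 + 8000 = 37400 mm.

37400 mm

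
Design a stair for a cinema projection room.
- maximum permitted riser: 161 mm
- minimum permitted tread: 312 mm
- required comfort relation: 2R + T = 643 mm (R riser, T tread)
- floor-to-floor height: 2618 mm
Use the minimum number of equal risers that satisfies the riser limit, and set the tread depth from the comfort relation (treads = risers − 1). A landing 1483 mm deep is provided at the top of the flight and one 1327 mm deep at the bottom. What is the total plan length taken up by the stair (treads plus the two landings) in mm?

⌈2618/161⌉ = 17 risers.
R = 2618 ÷ 17 = 154 mm.
Tread T = 643 − 2 × 154 = 335 mm (≥ 312 mm).
Treads = 17 − 1 = 16; going = 16 × 335 = 5360 mm.
Add landings: 5360 + 1483 + 1327 = 8170 mm.

8170 mm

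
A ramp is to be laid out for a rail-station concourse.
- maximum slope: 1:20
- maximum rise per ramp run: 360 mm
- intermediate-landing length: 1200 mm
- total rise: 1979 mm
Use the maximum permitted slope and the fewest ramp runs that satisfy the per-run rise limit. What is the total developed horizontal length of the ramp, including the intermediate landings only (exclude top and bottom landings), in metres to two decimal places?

1979 / 360 = 5.497 → round up to 6 ramp runs. That means 5 intermediate landings.
Ramp run (horizontal) at 1:20: 1979 × 20 = 39580 mm.
5 intermediate landings contribute 5 × 1200 = 6000 mm.
Total developed length = 39580 + 6000 = 45580 mm.
= 45.58 m.

45.58 m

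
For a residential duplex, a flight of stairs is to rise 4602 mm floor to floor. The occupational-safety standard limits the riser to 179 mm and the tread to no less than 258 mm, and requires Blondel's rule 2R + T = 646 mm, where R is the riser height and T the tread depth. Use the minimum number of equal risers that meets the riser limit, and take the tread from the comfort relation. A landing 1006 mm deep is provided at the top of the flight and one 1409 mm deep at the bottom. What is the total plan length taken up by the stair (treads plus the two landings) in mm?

9715 mm

4602 / 179 = 25.71, so 26 risers are needed.
Each riser is 4602/26 = 177 mm (≤ 179 mm).
T = 646 − 2·177 = 292 mm, which satisfies the 258 mm minimum.
Going = (26 − 1) × 292 = 7300 mm.
Enclosure = 7300 + 1006 + 1409 = 9715 mm.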